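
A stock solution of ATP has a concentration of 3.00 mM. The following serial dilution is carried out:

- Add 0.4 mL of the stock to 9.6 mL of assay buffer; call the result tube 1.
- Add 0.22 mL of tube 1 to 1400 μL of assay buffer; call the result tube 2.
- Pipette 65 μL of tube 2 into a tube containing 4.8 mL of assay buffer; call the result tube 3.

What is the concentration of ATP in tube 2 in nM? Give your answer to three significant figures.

1.63 × 10^4 nM

Step 1: 0.4 mL + 9.6 mL = 10 mL total → factor 10/0.4 = 25
Step 2: 0.22 mL + 1400 μL = 1.62 mL total → factor 1.62/0.22 = 7.3636
Dilution factor through tube 2 = 25 × 7.3636 = 184.09
[tube 2] = 3.00 mM / 184.09 = 0.01630 mM = 1.63 × 10^4 nM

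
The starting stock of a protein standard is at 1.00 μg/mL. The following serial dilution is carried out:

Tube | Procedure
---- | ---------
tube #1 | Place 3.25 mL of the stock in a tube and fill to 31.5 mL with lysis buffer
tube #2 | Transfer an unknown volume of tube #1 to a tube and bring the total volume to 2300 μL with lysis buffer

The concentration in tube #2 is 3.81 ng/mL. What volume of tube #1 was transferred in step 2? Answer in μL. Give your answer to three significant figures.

84.9 μL

Step 1: 3.25 mL brought to 31.5 mL → factor 31.5/3.25 = 9.6923
Step 2: v brought to 2300 μL → factor = 2300 μL/v
Product of known-step factors = 9.6923
Overall factor = 1.00 μg/mL / (3.81 ng/mL) = 262.47
Step-2 factor = 262.47 / 9.6923 = 27.08
v = 2300 μL / 27.08 = 84.9 μL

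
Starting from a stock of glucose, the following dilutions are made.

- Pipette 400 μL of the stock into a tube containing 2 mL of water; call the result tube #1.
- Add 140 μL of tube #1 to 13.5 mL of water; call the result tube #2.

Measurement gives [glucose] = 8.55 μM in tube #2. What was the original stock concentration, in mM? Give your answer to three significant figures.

5.00 mM

Step 1: 400 μL + 2 mL = 2400 μL total → factor 2400/400 = 6
Step 2: 140 μL + 13.5 mL = 13640 μL total → factor 13640/140 = 97.429
Overall dilution factor = 6 × 97.429 = 584.57
Stock = 8.55 μM × 584.57 = 4998 μM = 5.00 mM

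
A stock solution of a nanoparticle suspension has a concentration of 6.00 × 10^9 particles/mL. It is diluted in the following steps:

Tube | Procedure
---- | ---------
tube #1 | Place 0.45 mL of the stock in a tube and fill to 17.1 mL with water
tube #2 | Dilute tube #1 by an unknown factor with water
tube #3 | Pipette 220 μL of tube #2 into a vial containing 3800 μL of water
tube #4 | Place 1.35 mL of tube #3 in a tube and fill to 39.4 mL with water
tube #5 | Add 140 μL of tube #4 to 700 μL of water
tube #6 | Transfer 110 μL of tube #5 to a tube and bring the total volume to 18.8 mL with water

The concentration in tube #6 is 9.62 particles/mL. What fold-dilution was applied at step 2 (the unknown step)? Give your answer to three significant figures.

Step 1: 0.45 mL brought to 17.1 mL → factor 17.1/0.45 = 38
Step 2: unknown factor x
Step 3: 220 μL + 3800 μL = 4020 μL total → factor 4020/220 = 18.273
Step 4: 1.35 mL brought to 39.4 mL → factor 39.4/1.35 = 29.185
Step 5: 140 μL + 700 μL = 840 μL total → factor 840/140 = 6
Step 6: 110 μL brought to 18.8 mL → factor 18800/110 = 170.91
Product of known-step factors = 2.0781 × 10^7
Overall factor = 6.00 × 10^9 particles/mL / (9.62 particles/mL) = 6.237 × 10^8
x = 6.237 × 10^8 / 2.0781 × 10^7 = 30.0

30.0-fold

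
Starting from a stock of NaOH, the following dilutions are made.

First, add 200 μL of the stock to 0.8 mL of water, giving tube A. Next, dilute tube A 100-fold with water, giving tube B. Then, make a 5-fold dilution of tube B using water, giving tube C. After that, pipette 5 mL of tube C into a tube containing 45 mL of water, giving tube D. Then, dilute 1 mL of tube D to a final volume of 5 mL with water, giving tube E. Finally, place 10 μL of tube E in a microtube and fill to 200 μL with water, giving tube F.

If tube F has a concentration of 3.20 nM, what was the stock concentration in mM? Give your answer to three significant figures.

Step 1: 200 μL + 0.8 mL = 1000 μL total → factor 1000/200 = 5
Step 2: 100-fold → factor 100
Step 3: 5-fold → factor 5
Step 4: 5 mL + 45 mL = 50 mL total → factor 50/5 = 10
Step 5: 1 mL brought to 5 mL → factor 5/1 = 5
Step 6: 10 μL brought to 200 μL → factor 200/10 = 20
Overall dilution factor = 5 × 100 × 5 × 10 × 5 × 20 = 2.5 × 10^6
Stock = 3.20 nM × 2.5 × 10^6 = 8.000 × 10^6 nM = 8.00 mM

8.00 mM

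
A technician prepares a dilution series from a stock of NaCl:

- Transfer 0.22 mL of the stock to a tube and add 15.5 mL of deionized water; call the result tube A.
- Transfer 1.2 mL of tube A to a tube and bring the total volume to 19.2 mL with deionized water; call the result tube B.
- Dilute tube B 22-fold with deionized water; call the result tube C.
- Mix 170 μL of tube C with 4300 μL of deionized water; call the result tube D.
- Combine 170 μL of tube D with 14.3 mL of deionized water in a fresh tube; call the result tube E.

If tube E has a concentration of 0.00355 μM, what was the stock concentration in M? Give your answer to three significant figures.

0.200 M

Step 1: 0.22 mL + 15.5 mL = 15.72 mL total → factor 15.72/0.22 = 71.455
Step 2: 1.2 mL brought to 19.2 mL → factor 19.2/1.2 = 16
Step 3: 22-fold → factor 22
Step 4: 170 μL + 4300 μL = 4470 μL total → factor 4470/170 = 26.294
Step 5: 170 μL + 14.3 mL = 14470 μL total → factor 14470/170 = 85.118
Overall dilution factor = 71.455 × 16 × 22 × 26.294 × 85.118 = 5.6293 × 10^7
Stock = 0.00355 μM × 5.6293 × 10^7 = 1.998 × 10^5 μM = 0.200 M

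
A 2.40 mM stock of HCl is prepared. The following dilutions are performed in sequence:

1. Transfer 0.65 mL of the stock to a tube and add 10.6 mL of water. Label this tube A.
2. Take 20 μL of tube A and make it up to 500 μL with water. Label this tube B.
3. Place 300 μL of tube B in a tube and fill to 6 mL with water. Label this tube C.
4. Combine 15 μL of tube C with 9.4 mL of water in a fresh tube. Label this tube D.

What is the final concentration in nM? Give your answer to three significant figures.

0.442 nM

Step 1: 0.65 mL + 10.6 mL = 11.25 mL total → factor 11.25/0.65 = 17.308
Step 2: 20 μL brought to 500 μL → factor 500/20 = 25
Step 3: 300 μL brought to 6 mL → factor 6000/300 = 20
Step 4: 15 μL + 9.4 mL = 9415 μL total → factor 9415/15 = 627.67
Overall dilution factor = 17.308 × 25 × 20 × 627.67 = 5.4317 × 10^6
Final = 2.40 mM / 5.4317 × 10^6 = 4.418 × 10^-7 mM = 0.442 nM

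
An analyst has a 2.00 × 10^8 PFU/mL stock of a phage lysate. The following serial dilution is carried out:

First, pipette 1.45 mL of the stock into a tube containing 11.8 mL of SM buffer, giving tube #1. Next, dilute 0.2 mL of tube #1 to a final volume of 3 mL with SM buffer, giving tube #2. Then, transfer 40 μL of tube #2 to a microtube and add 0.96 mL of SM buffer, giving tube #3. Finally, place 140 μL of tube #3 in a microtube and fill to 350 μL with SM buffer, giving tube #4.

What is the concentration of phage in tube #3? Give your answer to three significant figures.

Step 1: 1.45 mL + 11.8 mL = 13.25 mL total → factor 13.25/1.45 = 9.1379
Step 2: 0.2 mL brought to 3 mL → factor 3/0.2 = 15
Step 3: 40 μL + 0.96 mL = 1000 μL total → factor 1000/40 = 25
Dilution factor through tube #3 = 9.1379 × 15 × 25 = 3426.7
[tube #3] = 2.00 × 10^8 PFU/mL / 3426.7 = 5.84 × 10^4 PFU/mL

5.84 × 10^4 PFU/mL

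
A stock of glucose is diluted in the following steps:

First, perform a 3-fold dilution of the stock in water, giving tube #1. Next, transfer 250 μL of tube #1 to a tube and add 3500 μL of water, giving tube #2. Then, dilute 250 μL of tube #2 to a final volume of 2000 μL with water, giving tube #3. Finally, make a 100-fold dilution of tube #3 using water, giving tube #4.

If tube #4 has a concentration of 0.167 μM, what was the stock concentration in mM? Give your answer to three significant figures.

6.01 mM

Step 1: 3-fold → factor 3
Step 2: 250 μL + 3500 μL = 3750 μL total → factor 3750/250 = 15
Step 3: 250 μL brought to 2000 μL → factor 2000/250 = 8
Step 4: 100-fold → factor 100
Overall dilution factor = 3 × 15 × 8 × 100 = 36000
Stock = 0.167 μM × 36000 = 6012 μM = 6.01 mM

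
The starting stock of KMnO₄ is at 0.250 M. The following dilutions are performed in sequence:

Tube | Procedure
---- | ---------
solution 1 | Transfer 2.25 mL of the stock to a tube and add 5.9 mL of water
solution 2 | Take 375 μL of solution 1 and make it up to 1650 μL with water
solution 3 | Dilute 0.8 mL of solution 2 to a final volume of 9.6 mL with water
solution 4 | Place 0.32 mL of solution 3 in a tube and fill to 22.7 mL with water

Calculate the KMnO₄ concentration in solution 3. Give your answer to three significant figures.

0.00131 M

Step 1: 2.25 mL + 5.9 mL = 8.15 mL total → factor 8.15/2.25 = 3.6222
Step 2: 375 μL brought to 1650 μL → factor 1650/375 = 4.4
Step 3: 0.8 mL brought to 9.6 mL → factor 9.6/0.8 = 12
Dilution factor through solution 3 = 3.6222 × 4.4 × 12 = 191.25
[solution 3] = 0.250 M / 191.25 = 0.00131 M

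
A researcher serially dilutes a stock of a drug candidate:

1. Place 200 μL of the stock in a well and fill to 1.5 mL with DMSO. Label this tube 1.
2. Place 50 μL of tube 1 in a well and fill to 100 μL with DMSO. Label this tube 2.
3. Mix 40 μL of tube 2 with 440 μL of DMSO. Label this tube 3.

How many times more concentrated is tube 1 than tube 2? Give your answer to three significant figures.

2.00

Step 1: 200 μL brought to 1.5 mL → factor 1500/200 = 7.5
Step 2: 50 μL brought to 100 μL → factor 100/50 = 2
Dilution factor to tube 1 = 7.5; to tube 2 = 15
[tube 1]/[tube 2] = (factor to tube 2)/(factor to tube 1) = 15/7.5 = 2.00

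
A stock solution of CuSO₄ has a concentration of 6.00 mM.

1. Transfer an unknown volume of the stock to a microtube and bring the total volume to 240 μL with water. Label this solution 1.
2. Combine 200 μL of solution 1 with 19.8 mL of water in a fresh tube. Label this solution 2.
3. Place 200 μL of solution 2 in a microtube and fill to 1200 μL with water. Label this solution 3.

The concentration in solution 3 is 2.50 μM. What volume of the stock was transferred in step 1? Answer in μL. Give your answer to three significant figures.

60.0 μL

Step 1: v brought to 240 μL → factor = 240 μL/v
Step 2: 200 μL + 19.8 mL = 20000 μL total → factor 20000/200 = 100
Step 3: 200 μL brought to 1200 μL → factor 1200/200 = 6
Product of known-step factors = 600
Overall factor = 6.00 mM / (2.50 μM) = 2400
Step-1 factor = 2400 / 600 = 4
v = 240 μL / 4 = 60.0 μL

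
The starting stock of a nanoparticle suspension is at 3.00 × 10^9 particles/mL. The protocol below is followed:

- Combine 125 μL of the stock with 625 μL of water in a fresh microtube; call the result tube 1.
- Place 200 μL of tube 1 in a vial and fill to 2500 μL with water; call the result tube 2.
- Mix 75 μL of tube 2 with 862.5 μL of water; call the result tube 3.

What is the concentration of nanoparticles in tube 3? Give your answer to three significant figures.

3.20 × 10^6 particles/mL

Step 1: 125 μL + 625 μL = 750 μL total → factor 750/125 = 6
Step 2: 200 μL brought to 2500 μL → factor 2500/200 = 12.5
Step 3: 75 μL + 862.5 μL = 937.5 μL total → factor 937.5/75 = 12.5
Overall dilution factor = 6 × 12.5 × 12.5 = 937.5
Final = 3.00 × 10^9 particles/mL / 937.5 = 3.20 × 10^6 particles/mL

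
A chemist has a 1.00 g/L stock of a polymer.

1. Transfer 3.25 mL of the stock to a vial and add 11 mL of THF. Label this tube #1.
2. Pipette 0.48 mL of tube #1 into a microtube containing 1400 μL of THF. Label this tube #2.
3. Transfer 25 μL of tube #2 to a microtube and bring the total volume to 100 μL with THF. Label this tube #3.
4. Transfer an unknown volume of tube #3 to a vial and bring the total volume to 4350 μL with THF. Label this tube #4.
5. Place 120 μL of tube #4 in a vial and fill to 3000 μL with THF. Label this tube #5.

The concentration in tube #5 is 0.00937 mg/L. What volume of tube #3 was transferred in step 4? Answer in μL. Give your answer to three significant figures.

70.0 μL

Step 1: 3.25 mL + 11 mL = 14.25 mL total → factor 14.25/3.25 = 4.3846
Step 2: 0.48 mL + 1400 μL = 1.88 mL total → factor 1.88/0.48 = 3.9167
Step 3: 25 μL brought to 100 μL → factor 100/25 = 4
Step 4: v brought to 4350 μL → factor = 4350 μL/v
Step 5: 120 μL brought to 3000 μL → factor 3000/120 = 25
Product of known-step factors = 1717.3
Overall factor = 1.00 g/L / (0.00937 mg/L) = 1.0672 × 10^5
Step-4 factor = 1.0672 × 10^5 / 1717.3 = 62.146
v = 4350 μL / 62.146 = 70.0 μL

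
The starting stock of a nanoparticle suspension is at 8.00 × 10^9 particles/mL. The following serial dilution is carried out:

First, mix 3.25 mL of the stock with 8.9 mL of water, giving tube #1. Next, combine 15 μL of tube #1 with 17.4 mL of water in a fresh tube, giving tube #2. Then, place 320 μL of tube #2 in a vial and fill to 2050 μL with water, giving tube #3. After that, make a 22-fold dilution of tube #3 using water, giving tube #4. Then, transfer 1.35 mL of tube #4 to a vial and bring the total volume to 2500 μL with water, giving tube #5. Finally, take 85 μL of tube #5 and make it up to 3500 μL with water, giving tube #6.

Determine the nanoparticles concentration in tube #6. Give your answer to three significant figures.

172 particles/mL

Step 1: 3.25 mL + 8.9 mL = 12.15 mL total → factor 12.15/3.25 = 3.7385
Step 2: 15 μL + 17.4 mL = 17415 μL total → factor 17415/15 = 1161
Step 3: 320 μL brought to 2050 μL → factor 2050/320 = 6.4062
Step 4: 22-fold → factor 22
Step 5: 1.35 mL brought to 2500 μL → factor 2.5/1.35 = 1.8519
Step 6: 85 μL brought to 3500 μL → factor 3500/85 = 41.176
Overall dilution factor = 3.7385 × 1161 × 6.4062 × 22 × 1.8519 × 41.176 = 4.6645 × 10^7
Final = 8.00 × 10^9 particles/mL / 4.6645 × 10^7 = 172 particles/mL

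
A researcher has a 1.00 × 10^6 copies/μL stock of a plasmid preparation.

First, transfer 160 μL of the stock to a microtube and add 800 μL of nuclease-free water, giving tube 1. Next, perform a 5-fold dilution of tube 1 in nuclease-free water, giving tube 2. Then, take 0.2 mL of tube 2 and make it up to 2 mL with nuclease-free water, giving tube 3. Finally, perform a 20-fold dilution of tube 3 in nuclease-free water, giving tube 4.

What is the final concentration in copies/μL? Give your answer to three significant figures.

Step 1: 160 μL + 800 μL = 960 μL total → factor 960/160 = 6
Step 2: 5-fold → factor 5
Step 3: 0.2 mL brought to 2 mL → factor 2/0.2 = 10
Step 4: 20-fold → factor 20
Overall dilution factor = 6 × 5 × 10 × 20 = 6000
Final = 1.00 × 10^6 copies/μL / 6000 = 167 copies/μL

167 copies/μL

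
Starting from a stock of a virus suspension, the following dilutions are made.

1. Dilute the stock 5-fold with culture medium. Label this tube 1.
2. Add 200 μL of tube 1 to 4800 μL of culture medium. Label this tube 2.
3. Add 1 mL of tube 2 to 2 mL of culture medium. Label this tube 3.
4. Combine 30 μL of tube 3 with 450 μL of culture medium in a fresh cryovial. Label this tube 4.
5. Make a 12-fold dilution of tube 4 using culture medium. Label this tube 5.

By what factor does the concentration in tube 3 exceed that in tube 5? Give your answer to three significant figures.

192

Step 1: 5-fold → factor 5
Step 2: 200 μL + 4800 μL = 5000 μL total → factor 5000/200 = 25
Step 3: 1 mL + 2 mL = 3 mL total → factor 3/1 = 3
Step 4: 30 μL + 450 μL = 480 μL total → factor 480/30 = 16
Step 5: 12-fold → factor 12
Dilution factor to tube 3 = 375; to tube 5 = 72000
[tube 3]/[tube 5] = (factor to tube 5)/(factor to tube 3) = 72000/375 = 192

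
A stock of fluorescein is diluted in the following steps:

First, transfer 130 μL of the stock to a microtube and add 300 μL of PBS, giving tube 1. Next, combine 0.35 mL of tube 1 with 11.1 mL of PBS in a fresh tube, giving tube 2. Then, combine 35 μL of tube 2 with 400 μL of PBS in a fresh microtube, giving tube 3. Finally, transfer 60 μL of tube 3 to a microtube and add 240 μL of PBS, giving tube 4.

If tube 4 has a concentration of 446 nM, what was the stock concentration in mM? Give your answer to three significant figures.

3.00 mM

Step 1: 130 μL + 300 μL = 430 μL total → factor 430/130 = 3.3077
Step 2: 0.35 mL + 11.1 mL = 11.45 mL total → factor 11.45/0.35 = 32.714
Step 3: 35 μL + 400 μL = 435 μL total → factor 435/35 = 12.429
Step 4: 60 μL + 240 μL = 300 μL total → factor 300/60 = 5
Overall dilution factor = 3.3077 × 32.714 × 12.429 × 5 = 6724.4
Stock = 446 nM × 6724.4 = 2.999 × 10^6 nM = 3.00 mM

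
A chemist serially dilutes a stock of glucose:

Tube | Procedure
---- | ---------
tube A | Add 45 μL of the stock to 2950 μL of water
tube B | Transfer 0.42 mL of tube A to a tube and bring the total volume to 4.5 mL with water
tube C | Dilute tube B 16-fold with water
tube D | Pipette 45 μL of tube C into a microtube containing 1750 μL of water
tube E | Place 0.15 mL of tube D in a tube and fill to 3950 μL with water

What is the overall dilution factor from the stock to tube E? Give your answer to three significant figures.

1.20 × 10^7

Step 1: 45 μL + 2950 μL = 2995 μL total → factor 2995/45 = 66.556
Step 2: 0.42 mL brought to 4.5 mL → factor 4.5/0.42 = 10.714
Step 3: 16-fold → factor 16
Step 4: 45 μL + 1750 μL = 1795 μL total → factor 1795/45 = 39.889
Step 5: 0.15 mL brought to 3950 μL → factor 3.95/0.15 = 26.333
Overall dilution factor = 66.556 × 10.714 × 16 × 39.889 × 26.333 = 1.1985 × 10^7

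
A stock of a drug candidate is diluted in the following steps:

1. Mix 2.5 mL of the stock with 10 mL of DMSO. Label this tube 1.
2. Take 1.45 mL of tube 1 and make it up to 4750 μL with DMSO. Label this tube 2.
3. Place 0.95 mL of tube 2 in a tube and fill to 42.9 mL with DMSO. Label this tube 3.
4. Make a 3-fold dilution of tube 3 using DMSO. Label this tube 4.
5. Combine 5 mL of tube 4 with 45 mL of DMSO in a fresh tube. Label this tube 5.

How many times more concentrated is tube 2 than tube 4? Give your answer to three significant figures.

135

Step 1: 2.5 mL + 10 mL = 12.5 mL total → factor 12.5/2.5 = 5
Step 2: 1.45 mL brought to 4750 μL → factor 4.75/1.45 = 3.2759
Step 3: 0.95 mL brought to 42.9 mL → factor 42.9/0.95 = 45.158
Step 4: 3-fold → factor 3
Dilution factor to tube 2 = 16.379; to tube 4 = 2219
[tube 2]/[tube 4] = (factor to tube 4)/(factor to tube 2) = 2219/16.379 = 135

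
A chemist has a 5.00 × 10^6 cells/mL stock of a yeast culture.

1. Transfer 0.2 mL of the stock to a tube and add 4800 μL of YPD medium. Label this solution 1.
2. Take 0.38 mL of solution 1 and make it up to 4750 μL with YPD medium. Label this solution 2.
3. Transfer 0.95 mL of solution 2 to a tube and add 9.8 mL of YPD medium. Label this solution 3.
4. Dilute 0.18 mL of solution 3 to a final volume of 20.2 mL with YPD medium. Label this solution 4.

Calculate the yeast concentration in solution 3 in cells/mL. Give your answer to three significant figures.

Step 1: 0.2 mL + 4800 μL = 5 mL total → factor 5/0.2 = 25
Step 2: 0.38 mL brought to 4750 μL → factor 4.75/0.38 = 12.5
Step 3: 0.95 mL + 9.8 mL = 10.75 mL total → factor 10.75/0.95 = 11.316
Dilution factor through solution 3 = 25 × 12.5 × 11.316 = 3536.2
[solution 3] = 5.00 × 10^6 cells/mL / 3536.2 = 1.41 × 10^3 cells/mL

1.41 × 10^3 cells/mL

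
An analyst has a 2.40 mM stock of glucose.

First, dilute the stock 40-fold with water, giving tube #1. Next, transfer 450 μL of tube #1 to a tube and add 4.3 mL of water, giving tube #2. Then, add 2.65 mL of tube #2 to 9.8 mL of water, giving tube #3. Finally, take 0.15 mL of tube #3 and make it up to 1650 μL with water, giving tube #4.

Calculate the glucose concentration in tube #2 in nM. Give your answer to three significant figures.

5.68 × 10^3 nM

Step 1: 40-fold → factor 40
Step 2: 450 μL + 4.3 mL = 4750 μL total → factor 4750/450 = 10.556
Dilution factor through tube #2 = 40 × 10.556 = 422.22
[tube #2] = 2.40 mM / 422.22 = 0.005684 mM = 5.68 × 10^3 nM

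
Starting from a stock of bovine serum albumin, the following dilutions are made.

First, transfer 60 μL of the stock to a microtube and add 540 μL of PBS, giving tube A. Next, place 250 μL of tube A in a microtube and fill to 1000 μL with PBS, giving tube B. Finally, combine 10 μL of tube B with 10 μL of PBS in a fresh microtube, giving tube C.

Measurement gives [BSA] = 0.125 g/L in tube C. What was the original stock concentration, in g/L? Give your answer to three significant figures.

10.0 g/L

Step 1: 60 μL + 540 μL = 600 μL total → factor 600/60 = 10
Step 2: 250 μL brought to 1000 μL → factor 1000/250 = 4
Step 3: 10 μL + 10 μL = 20 μL total → factor 20/10 = 2
Overall dilution factor = 10 × 4 × 2 = 80
Stock = 0.125 g/L × 80 = 10.0 g/L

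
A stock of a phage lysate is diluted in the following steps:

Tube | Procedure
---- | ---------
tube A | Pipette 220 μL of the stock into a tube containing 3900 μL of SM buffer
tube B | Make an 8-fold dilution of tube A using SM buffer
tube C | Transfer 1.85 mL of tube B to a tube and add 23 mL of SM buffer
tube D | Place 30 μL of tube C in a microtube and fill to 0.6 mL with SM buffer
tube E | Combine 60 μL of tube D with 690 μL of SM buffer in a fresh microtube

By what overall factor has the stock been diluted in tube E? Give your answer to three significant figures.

Step 1: 220 μL + 3900 μL = 4120 μL total → factor 4120/220 = 18.727
Step 2: 8-fold → factor 8
Step 3: 1.85 mL + 23 mL = 24.85 mL total → factor 24.85/1.85 = 13.432
Step 4: 30 μL brought to 0.6 mL → factor 600/30 = 20
Step 5: 60 μL + 690 μL = 750 μL total → factor 750/60 = 12.5
Overall dilution factor = 18.727 × 8 × 13.432 × 20 × 12.5 = 5.0311 × 10^5

5.03 × 10^5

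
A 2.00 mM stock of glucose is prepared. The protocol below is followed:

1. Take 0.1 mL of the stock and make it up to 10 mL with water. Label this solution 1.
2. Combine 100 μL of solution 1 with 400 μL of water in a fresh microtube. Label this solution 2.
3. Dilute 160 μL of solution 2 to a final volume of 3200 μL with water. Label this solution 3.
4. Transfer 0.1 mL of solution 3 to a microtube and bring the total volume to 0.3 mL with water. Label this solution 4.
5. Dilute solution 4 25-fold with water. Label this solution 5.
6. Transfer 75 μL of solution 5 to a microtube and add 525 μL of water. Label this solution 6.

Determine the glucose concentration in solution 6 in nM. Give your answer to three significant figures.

0.333 nM

Step 1: 0.1 mL brought to 10 mL → factor 10/0.1 = 100
Step 2: 100 μL + 400 μL = 500 μL total → factor 500/100 = 5
Step 3: 160 μL brought to 3200 μL → factor 3200/160 = 20
Step 4: 0.1 mL brought to 0.3 mL → factor 0.3/0.1 = 3
Step 5: 25-fold → factor 25
Step 6: 75 μL + 525 μL = 600 μL total → factor 600/75 = 8
Overall dilution factor = 100 × 5 × 20 × 3 × 25 × 8 = 6 × 10^6
Final = 2.00 mM / 6 × 10^6 = 3.333 × 10^-7 mM = 0.333 nM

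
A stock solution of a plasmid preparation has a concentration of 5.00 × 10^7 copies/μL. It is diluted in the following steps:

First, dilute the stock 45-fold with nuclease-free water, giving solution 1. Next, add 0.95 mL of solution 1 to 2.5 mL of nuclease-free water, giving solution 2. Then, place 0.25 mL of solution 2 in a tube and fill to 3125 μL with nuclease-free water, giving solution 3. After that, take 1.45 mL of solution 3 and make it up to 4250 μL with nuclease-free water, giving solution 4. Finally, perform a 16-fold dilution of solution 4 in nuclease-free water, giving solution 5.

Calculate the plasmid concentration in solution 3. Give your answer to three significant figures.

Step 1: 45-fold → factor 45
Step 2: 0.95 mL + 2.5 mL = 3.45 mL total → factor 3.45/0.95 = 3.6316
Step 3: 0.25 mL brought to 3125 μL → factor 3.125/0.25 = 12.5
Dilution factor through solution 3 = 45 × 3.6316 × 12.5 = 2042.8
[solution 3] = 5.00 × 10^7 copies/μL / 2042.8 = 2.45 × 10^4 copies/μL

2.45 × 10^4 copies/μL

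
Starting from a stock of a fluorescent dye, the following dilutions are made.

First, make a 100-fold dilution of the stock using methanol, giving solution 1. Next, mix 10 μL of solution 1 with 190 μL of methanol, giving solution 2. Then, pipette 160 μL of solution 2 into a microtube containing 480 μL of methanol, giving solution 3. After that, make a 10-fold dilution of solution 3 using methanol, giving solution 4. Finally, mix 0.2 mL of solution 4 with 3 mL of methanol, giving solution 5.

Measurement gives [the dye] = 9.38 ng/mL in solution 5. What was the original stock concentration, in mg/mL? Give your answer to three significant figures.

12.0 mg/mL

Step 1: 100-fold → factor 100
Step 2: 10 μL + 190 μL = 200 μL total → factor 200/10 = 20
Step 3: 160 μL + 480 μL = 640 μL total → factor 640/160 = 4
Step 4: 10-fold → factor 10
Step 5: 0.2 mL + 3 mL = 3.2 mL total → factor 3.2/0.2 = 16
Overall dilution factor = 100 × 20 × 4 × 10 × 16 = 1.28 × 10^6
Stock = 9.38 ng/mL × 1.28 × 10^6 = 1.201 × 10^7 ng/mL = 12.0 mg/mL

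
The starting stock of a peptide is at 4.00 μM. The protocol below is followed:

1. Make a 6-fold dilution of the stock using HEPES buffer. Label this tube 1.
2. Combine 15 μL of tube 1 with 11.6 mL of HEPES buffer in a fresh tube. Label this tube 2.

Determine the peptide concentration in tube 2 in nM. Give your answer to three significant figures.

0.861 nM

Step 1: 6-fold → factor 6
Step 2: 15 μL + 11.6 mL = 11615 μL total → factor 11615/15 = 774.33
Overall dilution factor = 6 × 774.33 = 4646
Final = 4.00 μM / 4646 = 0.0008610 μM = 0.861 nM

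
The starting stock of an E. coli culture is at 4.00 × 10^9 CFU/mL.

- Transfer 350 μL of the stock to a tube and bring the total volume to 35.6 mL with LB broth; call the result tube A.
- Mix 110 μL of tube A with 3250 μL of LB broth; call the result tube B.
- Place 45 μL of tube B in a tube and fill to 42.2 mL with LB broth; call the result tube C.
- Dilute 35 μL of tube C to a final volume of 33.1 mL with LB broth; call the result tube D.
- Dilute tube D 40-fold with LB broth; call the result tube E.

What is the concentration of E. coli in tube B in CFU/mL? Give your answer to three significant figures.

1.29 × 10^6 CFU/mL

Step 1: 350 μL brought to 35.6 mL → factor 35600/350 = 101.71
Step 2: 110 μL + 3250 μL = 3360 μL total → factor 3360/110 = 30.545
Dilution factor through tube B = 101.71 × 30.545 = 3106.9
[tube B] = 4.00 × 10^9 CFU/mL / 3106.9 = 1.29 × 10^6 CFU/mL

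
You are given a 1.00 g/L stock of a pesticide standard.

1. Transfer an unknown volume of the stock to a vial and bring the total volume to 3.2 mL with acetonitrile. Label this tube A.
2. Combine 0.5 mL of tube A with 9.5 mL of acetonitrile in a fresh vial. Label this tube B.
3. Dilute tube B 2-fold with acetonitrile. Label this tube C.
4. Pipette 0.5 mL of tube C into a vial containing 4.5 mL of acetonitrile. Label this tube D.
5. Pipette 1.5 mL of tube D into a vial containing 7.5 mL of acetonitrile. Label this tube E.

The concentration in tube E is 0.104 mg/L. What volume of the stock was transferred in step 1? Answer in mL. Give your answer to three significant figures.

0.799 mL

Step 1: v brought to 3.2 mL → factor = 3.2 mL/v
Step 2: 0.5 mL + 9.5 mL = 10 mL total → factor 10/0.5 = 20
Step 3: 2-fold → factor 2
Step 4: 0.5 mL + 4.5 mL = 5 mL total → factor 5/0.5 = 10
Step 5: 1.5 mL + 7.5 mL = 9 mL total → factor 9/1.5 = 6
Product of known-step factors = 2400
Overall factor = 1.00 g/L / (0.104 mg/L) = 9615.4
Step-1 factor = 9615.4 / 2400 = 4.0064
v = 3.2 mL / 4.0064 = 0.799 mL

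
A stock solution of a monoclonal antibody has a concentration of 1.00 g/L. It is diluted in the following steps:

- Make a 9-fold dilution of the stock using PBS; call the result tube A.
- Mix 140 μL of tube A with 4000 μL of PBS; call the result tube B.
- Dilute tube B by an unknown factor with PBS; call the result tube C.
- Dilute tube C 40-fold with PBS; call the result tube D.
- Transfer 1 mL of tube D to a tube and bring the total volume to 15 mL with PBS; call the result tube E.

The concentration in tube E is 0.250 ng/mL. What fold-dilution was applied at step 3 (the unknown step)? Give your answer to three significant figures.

25.0-fold

Step 1: 9-fold → factor 9
Step 2: 140 μL + 4000 μL = 4140 μL total → factor 4140/140 = 29.571
Step 3: unknown factor x
Step 4: 40-fold → factor 40
Step 5: 1 mL brought to 15 mL → factor 15/1 = 15
Product of known-step factors = 1.5969 × 10^5
Overall factor = 1.00 g/L / (0.250 ng/mL) = 4 × 10^6
x = 4 × 10^6 / 1.5969 × 10^5 = 25.0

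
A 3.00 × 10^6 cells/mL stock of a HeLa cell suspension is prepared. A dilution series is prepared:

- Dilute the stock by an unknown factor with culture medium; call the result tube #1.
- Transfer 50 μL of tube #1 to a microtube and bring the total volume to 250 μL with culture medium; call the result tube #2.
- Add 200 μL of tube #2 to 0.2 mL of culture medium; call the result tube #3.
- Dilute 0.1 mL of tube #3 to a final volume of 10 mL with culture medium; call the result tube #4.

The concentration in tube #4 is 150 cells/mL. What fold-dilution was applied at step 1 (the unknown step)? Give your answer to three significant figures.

Step 1: unknown factor x
Step 2: 50 μL brought to 250 μL → factor 250/50 = 5
Step 3: 200 μL + 0.2 mL = 400 μL total → factor 400/200 = 2
Step 4: 0.1 mL brought to 10 mL → factor 10/0.1 = 100
Product of known-step factors = 1000
Overall factor = 3.00 × 10^6 cells/mL / (150 cells/mL) = 20000
x = 20000 / 1000 = 20.0

20.0-fold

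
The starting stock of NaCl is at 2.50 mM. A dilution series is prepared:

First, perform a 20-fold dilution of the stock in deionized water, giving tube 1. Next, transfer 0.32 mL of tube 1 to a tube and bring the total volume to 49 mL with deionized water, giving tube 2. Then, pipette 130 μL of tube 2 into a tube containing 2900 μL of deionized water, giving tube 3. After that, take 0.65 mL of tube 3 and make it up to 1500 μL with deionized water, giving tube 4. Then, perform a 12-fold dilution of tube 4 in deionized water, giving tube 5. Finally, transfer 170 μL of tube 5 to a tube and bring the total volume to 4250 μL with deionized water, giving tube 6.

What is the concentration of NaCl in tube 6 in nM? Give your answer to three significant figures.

0.0506 nM

Step 1: 20-fold → factor 20
Step 2: 0.32 mL brought to 49 mL → factor 49/0.32 = 153.12
Step 3: 130 μL + 2900 μL = 3030 μL total → factor 3030/130 = 23.308
Step 4: 0.65 mL brought to 1500 μL → factor 1.5/0.65 = 2.3077
Step 5: 12-fold → factor 12
Step 6: 170 μL brought to 4250 μL → factor 4250/170 = 25
Overall dilution factor = 20 × 153.12 × 23.308 × 2.3077 × 12 × 25 = 4.9417 × 10^7
Final = 2.50 mM / 4.9417 × 10^7 = 5.059 × 10^-8 mM = 0.0506 nM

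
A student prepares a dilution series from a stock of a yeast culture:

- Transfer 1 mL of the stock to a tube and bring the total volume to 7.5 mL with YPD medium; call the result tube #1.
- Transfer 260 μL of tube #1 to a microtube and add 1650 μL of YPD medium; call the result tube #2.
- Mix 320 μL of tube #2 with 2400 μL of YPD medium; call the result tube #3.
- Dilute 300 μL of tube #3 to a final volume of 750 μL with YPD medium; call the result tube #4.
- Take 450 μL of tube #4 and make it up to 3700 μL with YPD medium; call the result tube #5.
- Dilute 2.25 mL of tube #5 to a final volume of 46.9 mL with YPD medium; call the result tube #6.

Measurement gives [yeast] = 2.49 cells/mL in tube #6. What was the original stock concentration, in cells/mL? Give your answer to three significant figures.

5.00 × 10^5 cells/mL

Step 1: 1 mL brought to 7.5 mL → factor 7.5/1 = 7.5
Step 2: 260 μL + 1650 μL = 1910 μL total → factor 1910/260 = 7.3462
Step 3: 320 μL + 2400 μL = 2720 μL total → factor 2720/320 = 8.5
Step 4: 300 μL brought to 750 μL → factor 750/300 = 2.5
Step 5: 450 μL brought to 3700 μL → factor 3700/450 = 8.2222
Step 6: 2.25 mL brought to 46.9 mL → factor 46.9/2.25 = 20.844
Overall dilution factor = 7.5 × 7.3462 × 8.5 × 2.5 × 8.2222 × 20.844 = 2.0066 × 10^5
Stock = 2.49 cells/mL × 2.0066 × 10^5 = 5.00 × 10^5 cells/mL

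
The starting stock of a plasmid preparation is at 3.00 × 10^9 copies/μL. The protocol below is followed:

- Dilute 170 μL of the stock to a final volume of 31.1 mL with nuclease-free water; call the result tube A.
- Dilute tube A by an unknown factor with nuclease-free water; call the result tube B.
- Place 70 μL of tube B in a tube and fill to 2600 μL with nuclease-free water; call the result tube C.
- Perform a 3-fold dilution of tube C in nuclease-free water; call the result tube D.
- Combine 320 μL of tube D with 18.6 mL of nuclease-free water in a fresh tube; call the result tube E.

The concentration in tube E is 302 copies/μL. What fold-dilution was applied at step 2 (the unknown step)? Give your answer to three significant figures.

Step 1: 170 μL brought to 31.1 mL → factor 31100/170 = 182.94
Step 2: unknown factor x
Step 3: 70 μL brought to 2600 μL → factor 2600/70 = 37.143
Step 4: 3-fold → factor 3
Step 5: 320 μL + 18.6 mL = 18920 μL total → factor 18920/320 = 59.125
Product of known-step factors = 1.2053 × 10^6
Overall factor = 3.00 × 10^9 copies/μL / (302 copies/μL) = 9.9338 × 10^6
x = 9.9338 × 10^6 / 1.2053 × 10^6 = 8.24

8.24-fold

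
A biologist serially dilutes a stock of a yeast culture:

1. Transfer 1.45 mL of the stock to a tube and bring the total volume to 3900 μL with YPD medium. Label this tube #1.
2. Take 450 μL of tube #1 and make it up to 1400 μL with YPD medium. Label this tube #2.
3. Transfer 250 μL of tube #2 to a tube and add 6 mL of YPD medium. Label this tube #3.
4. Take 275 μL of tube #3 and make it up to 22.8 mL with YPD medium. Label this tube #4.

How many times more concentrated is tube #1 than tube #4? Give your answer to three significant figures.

Step 1: 1.45 mL brought to 3900 μL → factor 3.9/1.45 = 2.6897
Step 2: 450 μL brought to 1400 μL → factor 1400/450 = 3.1111
Step 3: 250 μL + 6 mL = 6250 μL total → factor 6250/250 = 25
Step 4: 275 μL brought to 22.8 mL → factor 22800/275 = 82.909
Dilution factor to tube #1 = 2.6897; to tube #4 = 17344
[tube #1]/[tube #4] = (factor to tube #4)/(factor to tube #1) = 17344/2.6897 = 6.45 × 10^3

6.45 × 10^3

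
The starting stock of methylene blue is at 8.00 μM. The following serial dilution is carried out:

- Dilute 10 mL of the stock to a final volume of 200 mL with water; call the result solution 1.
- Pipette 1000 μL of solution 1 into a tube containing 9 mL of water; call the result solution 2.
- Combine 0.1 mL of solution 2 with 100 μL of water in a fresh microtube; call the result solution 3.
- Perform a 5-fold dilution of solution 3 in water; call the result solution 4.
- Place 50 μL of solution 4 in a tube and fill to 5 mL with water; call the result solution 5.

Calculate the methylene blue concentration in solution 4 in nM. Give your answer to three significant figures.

Step 1: 10 mL brought to 200 mL → factor 200/10 = 20
Step 2: 1000 μL + 9 mL = 10000 μL total → factor 10000/1000 = 10
Step 3: 0.1 mL + 100 μL = 0.2 mL total → factor 0.2/0.1 = 2
Step 4: 5-fold → factor 5
Dilution factor through solution 4 = 20 × 10 × 2 × 5 = 2000
[solution 4] = 8.00 μM / 2000 = 0.004000 μM = 4.00 nM

4.00 nM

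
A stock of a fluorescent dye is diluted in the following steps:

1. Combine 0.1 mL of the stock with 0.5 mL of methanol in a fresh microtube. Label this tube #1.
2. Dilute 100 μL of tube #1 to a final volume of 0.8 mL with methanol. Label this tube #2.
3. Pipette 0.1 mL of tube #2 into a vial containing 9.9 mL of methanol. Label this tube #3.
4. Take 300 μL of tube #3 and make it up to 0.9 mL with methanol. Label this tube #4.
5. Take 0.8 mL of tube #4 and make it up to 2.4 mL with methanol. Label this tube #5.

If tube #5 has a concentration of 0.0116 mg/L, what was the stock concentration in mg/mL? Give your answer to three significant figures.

0.501 mg/mL

Step 1: 0.1 mL + 0.5 mL = 0.6 mL total → factor 0.6/0.1 = 6
Step 2: 100 μL brought to 0.8 mL → factor 800/100 = 8
Step 3: 0.1 mL + 9.9 mL = 10 mL total → factor 10/0.1 = 100
Step 4: 300 μL brought to 0.9 mL → factor 900/300 = 3
Step 5: 0.8 mL brought to 2.4 mL → factor 2.4/0.8 = 3
Overall dilution factor = 6 × 8 × 100 × 3 × 3 = 43200
Stock = 0.0116 mg/L × 43200 = 501.1 mg/L = 0.501 mg/mL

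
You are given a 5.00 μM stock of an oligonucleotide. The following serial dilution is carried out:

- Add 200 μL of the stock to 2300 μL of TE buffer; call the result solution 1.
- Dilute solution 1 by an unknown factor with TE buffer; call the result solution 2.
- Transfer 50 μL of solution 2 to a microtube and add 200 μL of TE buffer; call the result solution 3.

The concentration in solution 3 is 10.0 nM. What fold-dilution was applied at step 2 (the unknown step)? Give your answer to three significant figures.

8.00-fold

Step 1: 200 μL + 2300 μL = 2500 μL total → factor 2500/200 = 12.5
Step 2: unknown factor x
Step 3: 50 μL + 200 μL = 250 μL total → factor 250/50 = 5
Product of known-step factors = 62.5
Overall factor = 5.00 μM / (10.0 nM) = 500
x = 500 / 62.5 = 8.00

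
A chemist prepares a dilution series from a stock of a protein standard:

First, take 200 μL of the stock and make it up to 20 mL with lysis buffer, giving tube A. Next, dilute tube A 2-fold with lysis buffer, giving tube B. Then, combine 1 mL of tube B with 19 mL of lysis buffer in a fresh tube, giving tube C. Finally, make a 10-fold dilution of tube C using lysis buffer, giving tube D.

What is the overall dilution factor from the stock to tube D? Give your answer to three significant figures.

4.00 × 10^4

Step 1: 200 μL brought to 20 mL → factor 20000/200 = 100
Step 2: 2-fold → factor 2
Step 3: 1 mL + 19 mL = 20 mL total → factor 20/1 = 20
Step 4: 10-fold → factor 10
Overall dilution factor = 100 × 2 × 20 × 10 = 40000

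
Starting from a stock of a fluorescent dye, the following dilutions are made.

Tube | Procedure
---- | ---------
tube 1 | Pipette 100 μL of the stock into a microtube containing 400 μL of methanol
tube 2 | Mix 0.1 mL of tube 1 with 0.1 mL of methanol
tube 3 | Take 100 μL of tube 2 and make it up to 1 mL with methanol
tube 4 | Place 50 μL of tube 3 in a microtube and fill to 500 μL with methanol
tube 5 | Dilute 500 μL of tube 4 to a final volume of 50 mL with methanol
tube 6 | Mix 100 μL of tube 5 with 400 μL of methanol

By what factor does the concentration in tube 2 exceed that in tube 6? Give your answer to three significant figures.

5.00 × 10^4

Step 1: 100 μL + 400 μL = 500 μL total → factor 500/100 = 5
Step 2: 0.1 mL + 0.1 mL = 0.2 mL total → factor 0.2/0.1 = 2
Step 3: 100 μL brought to 1 mL → factor 1000/100 = 10
Step 4: 50 μL brought to 500 μL → factor 500/50 = 10
Step 5: 500 μL brought to 50 mL → factor 50000/500 = 100
Step 6: 100 μL + 400 μL = 500 μL total → factor 500/100 = 5
Dilution factor to tube 2 = 10; to tube 6 = 5 × 10^5
[tube 2]/[tube 6] = (factor to tube 6)/(factor to tube 2) = 5 × 10^5/10 = 5.00 × 10^4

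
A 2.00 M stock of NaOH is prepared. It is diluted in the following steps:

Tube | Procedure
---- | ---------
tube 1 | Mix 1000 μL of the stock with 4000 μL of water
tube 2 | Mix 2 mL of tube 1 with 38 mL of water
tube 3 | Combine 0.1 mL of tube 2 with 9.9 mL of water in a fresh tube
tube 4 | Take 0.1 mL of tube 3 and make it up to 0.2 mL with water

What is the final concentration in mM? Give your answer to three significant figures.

0.100 mM

Step 1: 1000 μL + 4000 μL = 5000 μL total → factor 5000/1000 = 5
Step 2: 2 mL + 38 mL = 40 mL total → factor 40/2 = 20
Step 3: 0.1 mL + 9.9 mL = 10 mL total → factor 10/0.1 = 100
Step 4: 0.1 mL brought to 0.2 mL → factor 0.2/0.1 = 2
Overall dilution factor = 5 × 20 × 100 × 2 = 20000
Final = 2.00 M / 20000 = 0.0001000 M = 0.100 mM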